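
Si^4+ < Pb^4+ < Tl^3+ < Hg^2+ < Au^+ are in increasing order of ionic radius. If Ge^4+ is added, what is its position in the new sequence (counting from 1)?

Work out protons and electrons: Si^4+ has 10 e⁻ (Z=14), Ge^4+ has 28 e⁻ (Z=32), Pb^4+ has 78 e⁻ (Z=82), Tl^3+ has 78 e⁻ (Z=81), Hg^2+ has 78 e⁻ (Z=80), Au^+ has 78 e⁻ (Z=79). Si^4+ < Ge^4+ (same group, period 3 vs 4); Ge^4+ < Pb^4+ (same group, period 4 vs 6); Pb^4+ < Tl^3+ (both 78 e⁻, Z=82>81); Tl^3+ < Hg^2+ (isoelectronic, higher Z=81 is smaller); Hg^2+ < Au^+ (isoelectronic, higher Z=80 is smaller).
Merged order: Si^4+ < Ge^4+ < Pb^4+ < Tl^3+ < Hg^2+ < Au^+ — Ge^4+ is number 2.

2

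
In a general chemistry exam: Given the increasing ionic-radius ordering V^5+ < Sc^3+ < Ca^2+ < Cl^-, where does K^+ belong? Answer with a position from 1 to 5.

4

Each ion has 18 electrons. The ranking follows nuclear charge in reverse — greater Z gives a smaller radius. V^5+ (Z=23), Sc^3+ (Z=21), Ca^2+ (Z=20), K^+ (Z=19), Cl^- (Z=17).
The complete sequence is V^5+ < Sc^3+ < Ca^2+ < K^+ < Cl^-. K^+ sits at position 4.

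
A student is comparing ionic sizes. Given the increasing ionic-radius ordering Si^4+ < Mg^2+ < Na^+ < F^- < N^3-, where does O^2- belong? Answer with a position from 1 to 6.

Each ion has 10 electrons. The ranking follows nuclear charge in reverse — greater Z gives a smaller radius. Si^4+ (Z=14), Mg^2+ (Z=12), Na^+ (Z=11), F^- (Z=9), O^2- (Z=8), N^3- (Z=7).
Putting O^2- in gives Si^4+ < Mg^2+ < Na^+ < F^- < O^2- < N^3-; it lands at slot 5.

5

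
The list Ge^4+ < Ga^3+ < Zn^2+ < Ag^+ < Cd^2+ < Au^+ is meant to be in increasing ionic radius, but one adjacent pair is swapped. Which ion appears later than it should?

Check each adjacent pair. Ag^+ and Cd^2+ are reversed: Cd^2+ and Ag^+ share 46 electrons; the higher nuclear charge on Cd (Z=48) contracts it more, so Cd^2+ < Ag^+. No other neighbouring pair contradicts the periodic trends, so Cd^2+ is the ion listed too late.

Cd^2+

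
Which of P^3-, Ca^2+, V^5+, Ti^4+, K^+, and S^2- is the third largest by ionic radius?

K^+

Each ion has 18 electrons. The ranking follows nuclear charge in reverse — greater Z gives a smaller radius. V^5+ (Z=23), Ti^4+ (Z=22), Ca^2+ (Z=20), K^+ (Z=19), S^2- (Z=16), P^3- (Z=15).
So the order is V^5+ < Ti^4+ < Ca^2+ < K^+ < S^2- < P^3-; the 3rd-largest ion is K^+.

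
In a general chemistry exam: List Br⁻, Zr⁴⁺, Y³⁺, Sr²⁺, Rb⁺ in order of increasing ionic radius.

These species are isoelectronic with 36 electrons. The only difference is the number of protons: Zr⁴⁺ (Z=40), Y³⁺ (Z=39), Sr²⁺ (Z=38), Rb⁺ (Z=37), Br⁻ (Z=35). The strongest nuclear pull (Zr⁴⁺) gives the smallest ion.

Zr⁴⁺ < Y³⁺ < Sr²⁺ < Rb⁺ < Br⁻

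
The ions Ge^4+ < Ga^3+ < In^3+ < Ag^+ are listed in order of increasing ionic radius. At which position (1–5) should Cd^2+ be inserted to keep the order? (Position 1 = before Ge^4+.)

Electron counts and nuclear charges: Ge^4+ has 28 e⁻ (Z=32), Ga^3+ has 28 e⁻ (Z=31), In^3+ has 46 e⁻ (Z=49), Cd^2+ has 46 e⁻ (Z=48), Ag^+ has 46 e⁻ (Z=47). Ge^4+ < Ga^3+ (both 28 e⁻, Z=32>31); Ga^3+ < In^3+ (same group, 1 shell fewer); In^3+ < Cd^2+ (isoelectronic, higher Z=49 is smaller); Cd^2+ < Ag^+ (both 46 e⁻, Z=48>47).
Putting Cd^2+ in gives Ge^4+ < Ga^3+ < In^3+ < Cd^2+ < Ag^+; it lands at slot 4.

4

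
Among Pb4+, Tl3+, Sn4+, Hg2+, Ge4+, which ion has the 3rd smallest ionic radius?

Electron counts and nuclear charges: Ge4+ (Z=32, 28 e⁻), Sn4+ (Z=50, 46 e⁻), Pb4+ (Z=82, 78 e⁻), Tl3+ (Z=81, 78 e⁻), Hg2+ (Z=80, 78 e⁻). Ge4+ < Sn4+ (same group, period 4 vs 5); Sn4+ < Pb4+ (same group, period 5 vs 6); Pb4+ < Tl3+ (isoelectronic, higher Z=82 is smaller); Tl3+ < Hg2+ (isoelectronic, higher Z=81 is smaller).
Ordering: Ge4+ < Sn4+ < Pb4+ < Tl3+ < Hg2+. The 3rd smallest is Pb4+.

Pb4+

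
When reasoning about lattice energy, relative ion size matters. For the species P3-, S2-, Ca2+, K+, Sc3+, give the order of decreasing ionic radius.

All of these have 18 electrons (isoelectronic). With the same electron cloud, the ion with the most protons pulls it in tightest. Nuclear charges: Sc3+ (Z=21), Ca2+ (Z=20), K+ (Z=19), S2- (Z=16), P3- (Z=15). Highest Z is smallest.

P3- > S2- > K+ > Ca2+ > Sc3+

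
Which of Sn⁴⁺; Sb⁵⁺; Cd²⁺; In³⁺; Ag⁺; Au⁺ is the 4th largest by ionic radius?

Sb⁵⁺ has 46 e⁻ (Z=51), Sn⁴⁺ has 46 e⁻ (Z=50), In³⁺ has 46 e⁻ (Z=49), Cd²⁺ has 46 e⁻ (Z=48), Ag⁺ has 46 e⁻ (Z=47), Au⁺ has 78 e⁻ (Z=79). Sb⁵⁺ < Sn⁴⁺ (both 46 e⁻, Z=51>50); Sn⁴⁺ < In³⁺ (both 46 e⁻, Z=50>49); In³⁺ < Cd²⁺ (both 46 e⁻, Z=49>48); Cd²⁺ < Ag⁺ (isoelectronic, higher Z=48 is smaller); Ag⁺ < Au⁺ (same group, period 5 vs 6).
Ordering: Sb⁵⁺ < Sn⁴⁺ < In³⁺ < Cd²⁺ < Ag⁺ < Au⁺. The 4th largest is In³⁺.

In³⁺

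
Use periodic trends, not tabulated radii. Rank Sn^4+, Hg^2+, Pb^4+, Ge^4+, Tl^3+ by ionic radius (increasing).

Ge^4+ < Sn^4+ < Pb^4+ < Tl^3+ < Hg^2+

Tabulating Z and e⁻: Ge^4+ (Z=32, 28 e⁻), Sn^4+ (Z=50, 46 e⁻), Pb^4+ (Z=82, 78 e⁻), Tl^3+ (Z=81, 78 e⁻), Hg^2+ (Z=80, 78 e⁻). Ge^4+ < Sn^4+ (same group, period 4 vs 5); Sn^4+ < Pb^4+ (same group, period 5 vs 6); Pb^4+ < Tl^3+ (isoelectronic, higher Z=82 is smaller); Tl^3+ < Hg^2+ (isoelectronic, higher Z=81 is smaller).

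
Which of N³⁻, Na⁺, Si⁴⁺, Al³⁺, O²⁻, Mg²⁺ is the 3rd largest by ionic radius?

Na⁺

Isoelectronic series (10 e⁻ each). Size is set by nuclear charge: more protons means a smaller ion. Si⁴⁺ (Z=14), Al³⁺ (Z=13), Mg²⁺ (Z=12), Na⁺ (Z=11), O²⁻ (Z=8), N³⁻ (Z=7).
So the order is Si⁴⁺ < Al³⁺ < Mg²⁺ < Na⁺ < O²⁻ < N³⁻; the 3rd-largest ion is Na⁺.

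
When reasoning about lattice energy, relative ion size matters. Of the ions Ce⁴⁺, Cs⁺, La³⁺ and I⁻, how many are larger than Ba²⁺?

2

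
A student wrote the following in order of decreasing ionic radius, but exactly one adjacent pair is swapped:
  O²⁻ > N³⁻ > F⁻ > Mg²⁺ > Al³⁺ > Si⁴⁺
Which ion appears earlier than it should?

O²⁻

Scanning neighbour by neighbour, only O²⁻/N³⁻ violates a trend: O²⁻ and N³⁻ share 10 electrons; the higher nuclear charge on O (Z=8) contracts it more, so O²⁻ < N³⁻. That makes O²⁻ the one sitting a position early relative to where it belongs.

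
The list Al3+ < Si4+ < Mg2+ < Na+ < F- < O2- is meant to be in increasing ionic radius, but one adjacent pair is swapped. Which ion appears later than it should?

Si4+

Scanning neighbour by neighbour, only Al3+/Si4+ violates a trend: they are isoelectronic (10 e⁻) and Si has more protons than Al (14 vs 13), making Si4+ smaller. That makes Si4+ the one sitting a position late relative to where it belongs.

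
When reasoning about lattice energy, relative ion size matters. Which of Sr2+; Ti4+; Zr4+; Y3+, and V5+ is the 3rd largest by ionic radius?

V5+ (Z=23, 18 e⁻), Ti4+ (Z=22, 18 e⁻), Zr4+ (Z=40, 36 e⁻), Y3+ (Z=39, 36 e⁻), Sr2+ (Z=38, 36 e⁻). V5+ < Ti4+ (both 18 e⁻, Z=23>22); Ti4+ < Zr4+ (same group, period 4 vs 5); Zr4+ < Y3+ (both 36 e⁻, Z=40>39); Y3+ < Sr2+ (both 36 e⁻, Z=39>38).
Full ascending order: V5+ < Ti4+ < Zr4+ < Y3+ < Sr2+. Counting from the largest, position 3 is Zr4+.

Zr4+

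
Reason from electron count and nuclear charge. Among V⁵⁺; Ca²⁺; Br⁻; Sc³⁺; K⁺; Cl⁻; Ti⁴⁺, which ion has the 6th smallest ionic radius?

Work out protons and electrons: V⁵⁺ has 18 e⁻ (Z=23), Ti⁴⁺ has 18 e⁻ (Z=22), Sc³⁺ has 18 e⁻ (Z=21), Ca²⁺ has 18 e⁻ (Z=20), K⁺ has 18 e⁻ (Z=19), Cl⁻ has 18 e⁻ (Z=17), Br⁻ has 36 e⁻ (Z=35). V⁵⁺ < Ti⁴⁺ (both 18 e⁻, Z=23>22); Ti⁴⁺ < Sc³⁺ (both 18 e⁻, Z=22>21); Sc³⁺ < Ca²⁺ (both 18 e⁻, Z=21>20); Ca²⁺ < K⁺ (isoelectronic, higher Z=20 is smaller); K⁺ < Cl⁻ (isoelectronic, higher Z=19 is smaller); Cl⁻ < Br⁻ (same group, 1 shell fewer).
Ordering: V⁵⁺ < Ti⁴⁺ < Sc³⁺ < Ca²⁺ < K⁺ < Cl⁻ < Br⁻. The 6th smallest is Cl⁻.

Cl⁻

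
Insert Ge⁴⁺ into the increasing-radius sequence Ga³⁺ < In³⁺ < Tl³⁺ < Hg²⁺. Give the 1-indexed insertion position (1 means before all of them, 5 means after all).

1

Work out protons and electrons: Ge⁴⁺: 28 e⁻, Z=32, Ga³⁺: 28 e⁻, Z=31, In³⁺: 46 e⁻, Z=49, Tl³⁺: 78 e⁻, Z=81, Hg²⁺: 78 e⁻, Z=80. Ge⁴⁺ < Ga³⁺ (isoelectronic, higher Z=32 is smaller); Ga³⁺ < In³⁺ (same group, period 4 vs 5); In³⁺ < Tl³⁺ (same group, 1 shell fewer); Tl³⁺ < Hg²⁺ (both 78 e⁻, Z=81>80).
Merged order: Ge⁴⁺ < Ga³⁺ < In³⁺ < Tl³⁺ < Hg²⁺ — Ge⁴⁺ is number 1.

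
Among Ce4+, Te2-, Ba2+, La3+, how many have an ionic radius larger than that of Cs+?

1

Each ion has 54 electrons. The ranking follows nuclear charge in reverse — greater Z gives a smaller radius. Ce4+ (Z=58), La3+ (Z=57), Ba2+ (Z=56), Cs+ (Z=55), Te2- (Z=52).
Overall: Ce4+ < La3+ < Ba2+ < Cs+ < Te2-. Cs+ has 3 below it and 1 above. Count: 1.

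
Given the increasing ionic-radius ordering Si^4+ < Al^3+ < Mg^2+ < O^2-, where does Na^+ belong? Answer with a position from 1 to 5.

4

All of these have 10 electrons (isoelectronic). With the same electron cloud, the ion with the most protons pulls it in tightest. Nuclear charges: Si^4+ (Z=14), Al^3+ (Z=13), Mg^2+ (Z=12), Na^+ (Z=11), O^2- (Z=8). Highest Z is smallest.
The complete sequence is Si^4+ < Al^3+ < Mg^2+ < Na^+ < O^2-. Na^+ sits at position 4.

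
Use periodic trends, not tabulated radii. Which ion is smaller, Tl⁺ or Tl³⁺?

Tl³⁺

For a single element, ionic radius drops as positive charge rises — Tl³⁺ < Tl⁺.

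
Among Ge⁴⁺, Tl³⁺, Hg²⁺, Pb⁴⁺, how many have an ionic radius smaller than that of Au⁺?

Tabulating Z and e⁻: Ge⁴⁺ (Z=32, 28 e⁻), Pb⁴⁺ (Z=82, 78 e⁻), Tl³⁺ (Z=81, 78 e⁻), Hg²⁺ (Z=80, 78 e⁻), Au⁺ (Z=79, 78 e⁻). Ge⁴⁺ < Pb⁴⁺ (same group, period 4 vs 6); Pb⁴⁺ < Tl³⁺ (isoelectronic, higher Z=82 is smaller); Tl³⁺ < Hg²⁺ (isoelectronic, higher Z=81 is smaller); Hg²⁺ < Au⁺ (both 78 e⁻, Z=80>79).
Ordering all of them (including Au⁺) by radius gives Ge⁴⁺ < Pb⁴⁺ < Tl³⁺ < Hg²⁺ < Au⁺. Count: 4.

4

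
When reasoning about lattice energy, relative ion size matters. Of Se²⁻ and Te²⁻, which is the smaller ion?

These ions sit in one column with identical charge. Each step down the periodic table adds a principal shell, increasing the radius.

Se²⁻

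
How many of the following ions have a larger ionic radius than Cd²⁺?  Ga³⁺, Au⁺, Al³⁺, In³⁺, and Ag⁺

2

Tabulating Z and e⁻: Al³⁺ (Z=13, 10 e⁻), Ga³⁺ (Z=31, 28 e⁻), In³⁺ (Z=49, 46 e⁻), Cd²⁺ (Z=48, 46 e⁻), Ag⁺ (Z=47, 46 e⁻), Au⁺ (Z=79, 78 e⁻). Al³⁺ < Ga³⁺ (same group, 1 shell fewer); Ga³⁺ < In³⁺ (same group, period 4 vs 5); In³⁺ < Cd²⁺ (both 46 e⁻, Z=49>48); Cd²⁺ < Ag⁺ (isoelectronic, higher Z=48 is smaller); Ag⁺ < Au⁺ (same group, 1 shell fewer).
Placing each against Cd²⁺: smaller — Al³⁺, Ga³⁺, In³⁺; larger — Ag⁺, Au⁺. So 2 are larger.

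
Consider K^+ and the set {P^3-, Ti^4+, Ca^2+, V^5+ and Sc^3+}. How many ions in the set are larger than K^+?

1

All of these have 18 electrons (isoelectronic). With the same electron cloud, the ion with the most protons pulls it in tightest. Nuclear charges: V^5+ (Z=23), Ti^4+ (Z=22), Sc^3+ (Z=21), Ca^2+ (Z=20), K^+ (Z=19), P^3- (Z=15). Highest Z is smallest.
Overall: V^5+ < Ti^4+ < Sc^3+ < Ca^2+ < K^+ < P^3-. K^+ has 4 below it and 1 above. That's 1.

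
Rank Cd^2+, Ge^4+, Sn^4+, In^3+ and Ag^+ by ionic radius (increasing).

Electron counts and nuclear charges: Ge^4+: 28 e⁻, Z=32, Sn^4+: 46 e⁻, Z=50, In^3+: 46 e⁻, Z=49, Cd^2+: 46 e⁻, Z=48, Ag^+: 46 e⁻, Z=47. Ge^4+ < Sn^4+ (same group, 1 shell fewer); Sn^4+ < In^3+ (both 46 e⁻, Z=50>49); In^3+ < Cd^2+ (isoelectronic, higher Z=49 is smaller); Cd^2+ < Ag^+ (isoelectronic, higher Z=48 is smaller).

Ge^4+ < Sn^4+ < In^3+ < Cd^2+ < Ag^+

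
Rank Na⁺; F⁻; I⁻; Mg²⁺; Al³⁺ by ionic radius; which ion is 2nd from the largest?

F⁻

First list Z and electron count for each: Al³⁺ (Z=13, 10 e⁻), Mg²⁺ (Z=12, 10 e⁻), Na⁺ (Z=11, 10 e⁻), F⁻ (Z=9, 10 e⁻), I⁻ (Z=53, 54 e⁻). Al³⁺ < Mg²⁺ (isoelectronic, higher Z=13 is smaller); Mg²⁺ < Na⁺ (isoelectronic, higher Z=12 is smaller); Na⁺ < F⁻ (isoelectronic, higher Z=11 is smaller); F⁻ < I⁻ (same group, 3 shells fewer).
That gives Al³⁺ < Mg²⁺ < Na⁺ < F⁻ < I⁻. From the largest end, number 2 is F⁻.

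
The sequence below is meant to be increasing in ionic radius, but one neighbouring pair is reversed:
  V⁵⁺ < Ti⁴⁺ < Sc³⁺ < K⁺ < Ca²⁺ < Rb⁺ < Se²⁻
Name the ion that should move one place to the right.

K⁺

The pair K⁺, Ca²⁺ is the wrong way round — they are isoelectronic (18 e⁻) and Ca has more protons than K (20 vs 19), making Ca²⁺ smaller. All other adjacent pairs agree with periodic trends, so K⁺ is the misplaced ion.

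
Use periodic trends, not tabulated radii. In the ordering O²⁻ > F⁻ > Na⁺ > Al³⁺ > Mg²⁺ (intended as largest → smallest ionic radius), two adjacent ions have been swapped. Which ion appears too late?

Mg²⁺

Check each adjacent pair. Al³⁺ and Mg²⁺ are reversed: both have 10 electrons but Z(Al)=13 > Z(Mg)=12, so Al³⁺ should be the smaller of the two. No other neighbouring pair contradicts the periodic trends, so Mg²⁺ is the ion listed too late.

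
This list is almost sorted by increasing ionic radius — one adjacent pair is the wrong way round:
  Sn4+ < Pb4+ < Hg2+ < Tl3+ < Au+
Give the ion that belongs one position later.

Hg2+

The pair Hg2+, Tl3+ is the wrong way round — both have 78 electrons but Z(Tl)=81 > Z(Hg)=80, so Tl3+ should be the smaller of the two. All other adjacent pairs agree with periodic trends, so Hg2+ is the misplaced ion.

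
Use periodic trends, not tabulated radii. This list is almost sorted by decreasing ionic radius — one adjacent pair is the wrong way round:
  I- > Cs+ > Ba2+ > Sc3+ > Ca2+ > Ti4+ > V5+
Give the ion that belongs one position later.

Sc3+

Check each adjacent pair. Sc3+ and Ca2+ are reversed: they are isoelectronic (18 e⁻) and Sc has more protons than Ca (21 vs 20), making Sc3+ smaller. No other neighbouring pair contradicts the periodic trends, so Sc3+ is the ion listed too early.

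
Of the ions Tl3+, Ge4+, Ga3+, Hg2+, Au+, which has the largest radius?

Au+

Tabulating Z and e⁻: Ge4+ has 28 e⁻ (Z=32), Ga3+ has 28 e⁻ (Z=31), Tl3+ has 78 e⁻ (Z=81), Hg2+ has 78 e⁻ (Z=80), Au+ has 78 e⁻ (Z=79). Ge4+ < Ga3+ (isoelectronic, higher Z=32 is smaller); Ga3+ < Tl3+ (same group, period 4 vs 6); Tl3+ < Hg2+ (isoelectronic, higher Z=81 is smaller); Hg2+ < Au+ (isoelectronic, higher Z=80 is smaller).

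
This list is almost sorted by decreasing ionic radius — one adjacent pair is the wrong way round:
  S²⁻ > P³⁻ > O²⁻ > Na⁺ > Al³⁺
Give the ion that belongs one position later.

Compare adjacent ions: both have 18 electrons but Z(S)=16 > Z(P)=15, so S²⁻ should be the smaller of the two — yet in this decreasing list S²⁻ sits before P³⁻. Nothing else is reversed, so S²⁻ should move one place to the right.

S²⁻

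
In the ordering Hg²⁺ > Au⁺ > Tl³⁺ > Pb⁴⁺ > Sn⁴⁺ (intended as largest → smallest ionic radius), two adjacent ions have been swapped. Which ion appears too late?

Au⁺

Check each adjacent pair. Hg²⁺ and Au⁺ are reversed: both have 78 electrons but Z(Hg)=80 > Z(Au)=79, so Hg²⁺ should be the smaller of the two. No other neighbouring pair contradicts the periodic trends, so Au⁺ is the ion listed too late.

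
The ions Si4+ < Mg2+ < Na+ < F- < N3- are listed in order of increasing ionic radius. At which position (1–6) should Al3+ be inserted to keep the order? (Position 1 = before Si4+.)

Each ion has 10 electrons. The ranking follows nuclear charge in reverse — greater Z gives a smaller radius. Si4+ (Z=14), Al3+ (Z=13), Mg2+ (Z=12), Na+ (Z=11), F- (Z=9), N3- (Z=7).
The complete sequence is Si4+ < Al3+ < Mg2+ < Na+ < F- < N3-. Al3+ sits at position 2.

2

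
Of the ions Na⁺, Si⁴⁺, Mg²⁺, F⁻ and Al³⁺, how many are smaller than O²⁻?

Each ion has 10 electrons. The ranking follows nuclear charge in reverse — greater Z gives a smaller radius. Si⁴⁺ (Z=14), Al³⁺ (Z=13), Mg²⁺ (Z=12), Na⁺ (Z=11), F⁻ (Z=9), O²⁻ (Z=8).
Relative to O²⁻, the ions that are smaller are Si⁴⁺, Al³⁺, Mg²⁺, Na⁺, F⁻. Count: 5.

5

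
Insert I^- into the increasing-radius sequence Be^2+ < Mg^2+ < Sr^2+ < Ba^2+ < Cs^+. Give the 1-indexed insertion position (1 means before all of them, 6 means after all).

6

Tabulating Z and e⁻: Be^2+ has 2 e⁻ (Z=4), Mg^2+ has 10 e⁻ (Z=12), Sr^2+ has 36 e⁻ (Z=38), Ba^2+ has 54 e⁻ (Z=56), Cs^+ has 54 e⁻ (Z=55), I^- has 54 e⁻ (Z=53). Be^2+ < Mg^2+ (same group, period 2 vs 3); Mg^2+ < Sr^2+ (same group, period 3 vs 5); Sr^2+ < Ba^2+ (same group, period 5 vs 6); Ba^2+ < Cs^+ (isoelectronic, higher Z=56 is smaller); Cs^+ < I^- (both 54 e⁻, Z=55>53).
Putting I^- in gives Be^2+ < Mg^2+ < Sr^2+ < Ba^2+ < Cs^+ < I^-; it lands at slot 6.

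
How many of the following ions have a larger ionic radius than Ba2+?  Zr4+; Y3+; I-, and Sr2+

1

Electron counts and nuclear charges: Zr4+: 36 e⁻, Z=40, Y3+: 36 e⁻, Z=39, Sr2+: 36 e⁻, Z=38, Ba2+: 54 e⁻, Z=56, I-: 54 e⁻, Z=53. Zr4+ < Y3+ (both 36 e⁻, Z=40>39); Y3+ < Sr2+ (isoelectronic, higher Z=39 is smaller); Sr2+ < Ba2+ (same group, 1 shell fewer); Ba2+ < I- (both 54 e⁻, Z=56>53).
Overall: Zr4+ < Y3+ < Sr2+ < Ba2+ < I-. Ba2+ has 3 below it and 1 above. Count: 1.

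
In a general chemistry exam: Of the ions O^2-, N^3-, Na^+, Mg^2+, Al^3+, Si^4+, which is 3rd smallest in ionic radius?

Mg^2+

All of these have 10 electrons (isoelectronic). With the same electron cloud, the ion with the most protons pulls it in tightest. Nuclear charges: Si^4+ (Z=14), Al^3+ (Z=13), Mg^2+ (Z=12), Na^+ (Z=11), O^2- (Z=8), N^3- (Z=7). Highest Z is smallest.
Ordering: Si^4+ < Al^3+ < Mg^2+ < Na^+ < O^2- < N^3-. The 3rd smallest is Mg^2+.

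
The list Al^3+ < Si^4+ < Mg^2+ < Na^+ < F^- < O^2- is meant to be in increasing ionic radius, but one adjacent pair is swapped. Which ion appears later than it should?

Si^4+

Compare adjacent ions: Si^4+ and Al^3+ share 10 electrons; the higher nuclear charge on Si (Z=14) contracts it more, so Si^4+ < Al^3+ — yet in this increasing list Al^3+ sits before Si^4+. Nothing else is reversed, so Si^4+ should move one place to the left.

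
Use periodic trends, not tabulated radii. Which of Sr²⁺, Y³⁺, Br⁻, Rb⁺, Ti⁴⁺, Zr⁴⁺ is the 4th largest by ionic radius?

Electron counts and nuclear charges: Ti⁴⁺ has 18 e⁻ (Z=22), Zr⁴⁺ has 36 e⁻ (Z=40), Y³⁺ has 36 e⁻ (Z=39), Sr²⁺ has 36 e⁻ (Z=38), Rb⁺ has 36 e⁻ (Z=37), Br⁻ has 36 e⁻ (Z=35). Ti⁴⁺ < Zr⁴⁺ (same group, period 4 vs 5); Zr⁴⁺ < Y³⁺ (isoelectronic, higher Z=40 is smaller); Y³⁺ < Sr²⁺ (both 36 e⁻, Z=39>38); Sr²⁺ < Rb⁺ (both 36 e⁻, Z=38>37); Rb⁺ < Br⁻ (both 36 e⁻, Z=37>35).
Full ascending order: Ti⁴⁺ < Zr⁴⁺ < Y³⁺ < Sr²⁺ < Rb⁺ < Br⁻. Counting from the largest, position 4 is Y³⁺.

Y³⁺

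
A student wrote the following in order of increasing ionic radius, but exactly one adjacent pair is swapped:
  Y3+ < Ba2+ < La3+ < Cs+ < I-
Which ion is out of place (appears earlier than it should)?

Check each adjacent pair. Ba2+ and La3+ are reversed: they are isoelectronic (54 e⁻) and La has more protons than Ba (57 vs 56), making La3+ smaller. No other neighbouring pair contradicts the periodic trends, so Ba2+ is the ion listed too early.

Ba2+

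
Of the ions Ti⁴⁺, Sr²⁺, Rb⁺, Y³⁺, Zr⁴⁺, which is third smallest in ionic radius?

Y³⁺

First list Z and electron count for each: Ti⁴⁺: 18 e⁻, Z=22, Zr⁴⁺: 36 e⁻, Z=40, Y³⁺: 36 e⁻, Z=39, Sr²⁺: 36 e⁻, Z=38, Rb⁺: 36 e⁻, Z=37. Ti⁴⁺ < Zr⁴⁺ (same group, 1 shell fewer); Zr⁴⁺ < Y³⁺ (isoelectronic, higher Z=40 is smaller); Y³⁺ < Sr²⁺ (both 36 e⁻, Z=39>38); Sr²⁺ < Rb⁺ (isoelectronic, higher Z=38 is smaller).
Ordering: Ti⁴⁺ < Zr⁴⁺ < Y³⁺ < Sr²⁺ < Rb⁺. The third smallest is Y³⁺.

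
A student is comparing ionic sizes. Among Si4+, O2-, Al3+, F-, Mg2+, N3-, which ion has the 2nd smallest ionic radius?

Al3+

Each ion has 10 electrons. The ranking follows nuclear charge in reverse — greater Z gives a smaller radius. Si4+ (Z=14), Al3+ (Z=13), Mg2+ (Z=12), F- (Z=9), O2- (Z=8), N3- (Z=7).
Ordering: Si4+ < Al3+ < Mg2+ < F- < O2- < N3-. The 2nd smallest is Al3+.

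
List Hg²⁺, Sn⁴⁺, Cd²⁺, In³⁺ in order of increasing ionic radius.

Sn⁴⁺ < In³⁺ < Cd²⁺ < Hg²⁺

Tabulating Z and e⁻: Sn⁴⁺ has 46 e⁻ (Z=50), In³⁺ has 46 e⁻ (Z=49), Cd²⁺ has 46 e⁻ (Z=48), Hg²⁺ has 78 e⁻ (Z=80). Sn⁴⁺ < In³⁺ (both 46 e⁻, Z=50>49); In³⁺ < Cd²⁺ (isoelectronic, higher Z=49 is smaller); Cd²⁺ < Hg²⁺ (same group, period 5 vs 6).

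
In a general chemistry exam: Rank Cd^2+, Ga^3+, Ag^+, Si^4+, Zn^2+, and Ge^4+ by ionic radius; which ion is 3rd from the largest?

Zn^2+

First list Z and electron count for each: Si^4+: 10 e⁻, Z=14, Ge^4+: 28 e⁻, Z=32, Ga^3+: 28 e⁻, Z=31, Zn^2+: 28 e⁻, Z=30, Cd^2+: 46 e⁻, Z=48, Ag^+: 46 e⁻, Z=47. Si^4+ < Ge^4+ (same group, 1 shell fewer); Ge^4+ < Ga^3+ (isoelectronic, higher Z=32 is smaller); Ga^3+ < Zn^2+ (both 28 e⁻, Z=31>30); Zn^2+ < Cd^2+ (same group, 1 shell fewer); Cd^2+ < Ag^+ (isoelectronic, higher Z=48 is smaller).
Ordering: Si^4+ < Ge^4+ < Ga^3+ < Zn^2+ < Cd^2+ < Ag^+. The 3rd largest is Zn^2+.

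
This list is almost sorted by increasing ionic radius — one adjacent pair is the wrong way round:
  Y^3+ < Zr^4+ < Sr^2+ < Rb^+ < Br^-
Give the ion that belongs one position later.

Check each adjacent pair. Y^3+ and Zr^4+ are reversed: Zr^4+ and Y^3+ share 36 electrons; the higher nuclear charge on Zr (Z=40) contracts it more, so Zr^4+ < Y^3+. No other neighbouring pair contradicts the periodic trends, so Y^3+ is the ion listed too early.

Y^3+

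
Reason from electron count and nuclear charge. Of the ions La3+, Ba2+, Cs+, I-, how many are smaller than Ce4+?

0

Isoelectronic series (54 e⁻ each). Size is set by nuclear charge: more protons means a smaller ion. Ce4+ (Z=58), La3+ (Z=57), Ba2+ (Z=56), Cs+ (Z=55), I- (Z=53).
Overall: Ce4+ < La3+ < Ba2+ < Cs+ < I-. Ce4+ has 0 below it and 4 above. That's 0.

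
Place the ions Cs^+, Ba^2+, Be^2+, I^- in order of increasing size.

Work out protons and electrons: Be^2+ (Z=4, 2 e⁻), Ba^2+ (Z=56, 54 e⁻), Cs^+ (Z=55, 54 e⁻), I^- (Z=53, 54 e⁻). Be^2+ < Ba^2+ (same group, period 2 vs 6); Ba^2+ < Cs^+ (both 54 e⁻, Z=56>55); Cs^+ < I^- (isoelectronic, higher Z=55 is smaller).

Be^2+ < Ba^2+ < Cs^+ < I^-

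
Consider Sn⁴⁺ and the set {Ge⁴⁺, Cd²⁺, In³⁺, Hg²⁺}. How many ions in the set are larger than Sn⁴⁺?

3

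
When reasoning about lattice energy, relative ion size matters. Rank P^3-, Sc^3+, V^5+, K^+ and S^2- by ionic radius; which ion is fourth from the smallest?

S^2-

All of these have 18 electrons (isoelectronic). With the same electron cloud, the ion with the most protons pulls it in tightest. Nuclear charges: V^5+ (Z=23), Sc^3+ (Z=21), K^+ (Z=19), S^2- (Z=16), P^3- (Z=15). Highest Z is smallest.
So the order is V^5+ < Sc^3+ < K^+ < S^2- < P^3-; the 4th-smallest ion is S^2-.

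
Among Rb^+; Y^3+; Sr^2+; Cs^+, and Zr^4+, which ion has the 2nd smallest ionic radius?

Y^3+

Zr^4+: 36 e⁻, Z=40, Y^3+: 36 e⁻, Z=39, Sr^2+: 36 e⁻, Z=38, Rb^+: 36 e⁻, Z=37, Cs^+: 54 e⁻, Z=55. Zr^4+ < Y^3+ (isoelectronic, higher Z=40 is smaller); Y^3+ < Sr^2+ (both 36 e⁻, Z=39>38); Sr^2+ < Rb^+ (both 36 e⁻, Z=38>37); Rb^+ < Cs^+ (same group, period 5 vs 6).
Full ascending order: Zr^4+ < Y^3+ < Sr^2+ < Rb^+ < Cs^+. Counting from the smallest, position 2 is Y^3+.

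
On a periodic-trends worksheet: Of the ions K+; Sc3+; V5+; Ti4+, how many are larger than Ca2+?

1

All of these have 18 electrons (isoelectronic). With the same electron cloud, the ion with the most protons pulls it in tightest. Nuclear charges: V5+ (Z=23), Ti4+ (Z=22), Sc3+ (Z=21), Ca2+ (Z=20), K+ (Z=19). Highest Z is smallest.
Relative to Ca2+, the ions that are larger are K+. That's 1.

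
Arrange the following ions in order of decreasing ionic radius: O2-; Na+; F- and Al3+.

O2- > F- > Na+ > Al3+

Isoelectronic series (10 e⁻ each). Size is set by nuclear charge: more protons means a smaller ion. Al3+ (Z=13), Na+ (Z=11), F- (Z=9), O2- (Z=8).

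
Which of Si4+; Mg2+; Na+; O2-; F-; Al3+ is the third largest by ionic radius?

Na+

These species are isoelectronic with 10 electrons. The only difference is the number of protons: Si4+ (Z=14), Al3+ (Z=13), Mg2+ (Z=12), Na+ (Z=11), F- (Z=9), O2- (Z=8). The strongest nuclear pull (Si4+) gives the smallest ion.
So the order is Si4+ < Al3+ < Mg2+ < Na+ < F- < O2-; the 3rd-largest ion is Na+.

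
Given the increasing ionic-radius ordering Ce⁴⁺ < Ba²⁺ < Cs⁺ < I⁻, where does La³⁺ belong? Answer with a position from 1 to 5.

2

Each ion has 54 electrons. The ranking follows nuclear charge in reverse — greater Z gives a smaller radius. Ce⁴⁺ (Z=58), La³⁺ (Z=57), Ba²⁺ (Z=56), Cs⁺ (Z=55), I⁻ (Z=53).
Merged order: Ce⁴⁺ < La³⁺ < Ba²⁺ < Cs⁺ < I⁻ — La³⁺ is number 2.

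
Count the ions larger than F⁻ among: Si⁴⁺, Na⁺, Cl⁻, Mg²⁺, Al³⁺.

Electron counts and nuclear charges: Si⁴⁺ has 10 e⁻ (Z=14), Al³⁺ has 10 e⁻ (Z=13), Mg²⁺ has 10 e⁻ (Z=12), Na⁺ has 10 e⁻ (Z=11), F⁻ has 10 e⁻ (Z=9), Cl⁻ has 18 e⁻ (Z=17). Si⁴⁺ < Al³⁺ (both 10 e⁻, Z=14>13); Al³⁺ < Mg²⁺ (both 10 e⁻, Z=13>12); Mg²⁺ < Na⁺ (isoelectronic, higher Z=12 is smaller); Na⁺ < F⁻ (isoelectronic, higher Z=11 is smaller); F⁻ < Cl⁻ (same group, period 2 vs 3).
Overall: Si⁴⁺ < Al³⁺ < Mg²⁺ < Na⁺ < F⁻ < Cl⁻. F⁻ has 4 below it and 1 above. So 1 is larger.

1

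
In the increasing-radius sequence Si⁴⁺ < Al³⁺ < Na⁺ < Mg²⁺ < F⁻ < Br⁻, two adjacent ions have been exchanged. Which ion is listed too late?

Mg²⁺

Scanning neighbour by neighbour, only Na⁺/Mg²⁺ violates a trend: Mg²⁺ and Na⁺ share 10 electrons; the higher nuclear charge on Mg (Z=12) contracts it more, so Mg²⁺ < Na⁺. That makes Mg²⁺ the one sitting a position late relative to where it belongs.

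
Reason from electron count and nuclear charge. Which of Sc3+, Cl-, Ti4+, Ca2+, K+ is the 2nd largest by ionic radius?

These species are isoelectronic with 18 electrons. The only difference is the number of protons: Ti4+ (Z=22), Sc3+ (Z=21), Ca2+ (Z=20), K+ (Z=19), Cl- (Z=17). The strongest nuclear pull (Ti4+) gives the smallest ion.
Ordering: Ti4+ < Sc3+ < Ca2+ < K+ < Cl-. The 2nd largest is K+.

K+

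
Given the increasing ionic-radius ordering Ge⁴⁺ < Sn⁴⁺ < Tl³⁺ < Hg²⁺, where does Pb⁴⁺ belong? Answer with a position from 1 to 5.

Electron counts and nuclear charges: Ge⁴⁺ (Z=32, 28 e⁻), Sn⁴⁺ (Z=50, 46 e⁻), Pb⁴⁺ (Z=82, 78 e⁻), Tl³⁺ (Z=81, 78 e⁻), Hg²⁺ (Z=80, 78 e⁻). Ge⁴⁺ < Sn⁴⁺ (same group, 1 shell fewer); Sn⁴⁺ < Pb⁴⁺ (same group, 1 shell fewer); Pb⁴⁺ < Tl³⁺ (both 78 e⁻, Z=82>81); Tl³⁺ < Hg²⁺ (isoelectronic, higher Z=81 is smaller).
The complete sequence is Ge⁴⁺ < Sn⁴⁺ < Pb⁴⁺ < Tl³⁺ < Hg²⁺. Pb⁴⁺ sits at position 3.

3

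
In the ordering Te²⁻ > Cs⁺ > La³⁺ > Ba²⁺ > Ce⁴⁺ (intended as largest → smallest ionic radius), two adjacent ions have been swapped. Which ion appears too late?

Ba²⁺

Check each adjacent pair. La³⁺ and Ba²⁺ are reversed: both have 54 electrons but Z(La)=57 > Z(Ba)=56, so La³⁺ should be the smaller of the two. No other neighbouring pair contradicts the periodic trends, so Ba²⁺ is the ion listed too late.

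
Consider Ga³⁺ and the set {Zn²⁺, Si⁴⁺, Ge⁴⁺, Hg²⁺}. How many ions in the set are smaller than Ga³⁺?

2

Si⁴⁺ (Z=14, 10 e⁻), Ge⁴⁺ (Z=32, 28 e⁻), Ga³⁺ (Z=31, 28 e⁻), Zn²⁺ (Z=30, 28 e⁻), Hg²⁺ (Z=80, 78 e⁻). Si⁴⁺ < Ge⁴⁺ (same group, period 3 vs 4); Ge⁴⁺ < Ga³⁺ (both 28 e⁻, Z=32>31); Ga³⁺ < Zn²⁺ (isoelectronic, higher Z=31 is smaller); Zn²⁺ < Hg²⁺ (same group, 2 shells fewer).
Overall: Si⁴⁺ < Ge⁴⁺ < Ga³⁺ < Zn²⁺ < Hg²⁺. Ga³⁺ has 2 below it and 2 above. Count: 2.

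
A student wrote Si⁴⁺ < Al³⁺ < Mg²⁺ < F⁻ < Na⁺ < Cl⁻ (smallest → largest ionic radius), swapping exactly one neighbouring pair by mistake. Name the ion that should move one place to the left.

Na⁺

Check each adjacent pair. F⁻ and Na⁺ are reversed: Na⁺ and F⁻ share 10 electrons; the higher nuclear charge on Na (Z=11) contracts it more, so Na⁺ < F⁻. No other neighbouring pair contradicts the periodic trends, so Na⁺ is the ion listed too late.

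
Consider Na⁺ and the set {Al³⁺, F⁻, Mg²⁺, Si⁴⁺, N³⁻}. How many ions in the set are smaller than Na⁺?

3

Isoelectronic series (10 e⁻ each). Size is set by nuclear charge: more protons means a smaller ion. Si⁴⁺ (Z=14), Al³⁺ (Z=13), Mg²⁺ (Z=12), Na⁺ (Z=11), F⁻ (Z=9), N³⁻ (Z=7).
Ordering all of them (including Na⁺) by radius gives Si⁴⁺ < Al³⁺ < Mg²⁺ < Na⁺ < F⁻ < N³⁻. That's 3.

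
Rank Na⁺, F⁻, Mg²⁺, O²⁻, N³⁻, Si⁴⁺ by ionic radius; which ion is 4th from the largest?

Na⁺

Isoelectronic series (10 e⁻ each). Size is set by nuclear charge: more protons means a smaller ion. Si⁴⁺ (Z=14), Mg²⁺ (Z=12), Na⁺ (Z=11), F⁻ (Z=9), O²⁻ (Z=8), N³⁻ (Z=7).
So the order is Si⁴⁺ < Mg²⁺ < Na⁺ < F⁻ < O²⁻ < N³⁻; the 4th-largest ion is Na⁺.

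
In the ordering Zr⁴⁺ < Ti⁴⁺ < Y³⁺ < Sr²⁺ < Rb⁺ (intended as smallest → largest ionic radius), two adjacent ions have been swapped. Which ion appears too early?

Zr⁴⁺

Compare adjacent ions: Ti⁴⁺ and Zr⁴⁺ are in one column with the same charge; the lighter period-4 ion has one fewer shell and is smaller — yet in this increasing list Zr⁴⁺ sits before Ti⁴⁺. Nothing else is reversed, so Zr⁴⁺ should move one place to the right.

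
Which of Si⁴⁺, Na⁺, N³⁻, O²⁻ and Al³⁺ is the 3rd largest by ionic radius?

Na⁺

Each ion has 10 electrons. The ranking follows nuclear charge in reverse — greater Z gives a smaller radius. Si⁴⁺ (Z=14), Al³⁺ (Z=13), Na⁺ (Z=11), O²⁻ (Z=8), N³⁻ (Z=7).
Ordering: Si⁴⁺ < Al³⁺ < Na⁺ < O²⁻ < N³⁻. The 3rd largest is Na⁺.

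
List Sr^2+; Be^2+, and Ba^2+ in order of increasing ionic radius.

All are in the same group with charge +2. Radius grows down the group as n (the outermost shell) increases.

Be^2+ < Sr^2+ < Ba^2+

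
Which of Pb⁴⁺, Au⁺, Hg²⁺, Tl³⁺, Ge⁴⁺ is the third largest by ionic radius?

Tabulating Z and e⁻: Ge⁴⁺: 28 e⁻, Z=32, Pb⁴⁺: 78 e⁻, Z=82, Tl³⁺: 78 e⁻, Z=81, Hg²⁺: 78 e⁻, Z=80, Au⁺: 78 e⁻, Z=79. Ge⁴⁺ < Pb⁴⁺ (same group, period 4 vs 6); Pb⁴⁺ < Tl³⁺ (isoelectronic, higher Z=82 is smaller); Tl³⁺ < Hg²⁺ (both 78 e⁻, Z=81>80); Hg²⁺ < Au⁺ (both 78 e⁻, Z=80>79).
That gives Ge⁴⁺ < Pb⁴⁺ < Tl³⁺ < Hg²⁺ < Au⁺. From the largest end, number 3 is Tl³⁺.

Tl³⁺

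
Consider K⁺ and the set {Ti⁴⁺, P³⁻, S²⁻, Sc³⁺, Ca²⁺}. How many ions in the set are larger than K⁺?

Isoelectronic series (18 e⁻ each). Size is set by nuclear charge: more protons means a smaller ion. Ti⁴⁺ (Z=22), Sc³⁺ (Z=21), Ca²⁺ (Z=20), K⁺ (Z=19), S²⁻ (Z=16), P³⁻ (Z=15).
Relative to K⁺, the ions that are larger are S²⁻, P³⁻. That's 2.

2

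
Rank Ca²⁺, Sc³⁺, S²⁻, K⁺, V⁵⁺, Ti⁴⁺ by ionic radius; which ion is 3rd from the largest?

These species are isoelectronic with 18 electrons. The only difference is the number of protons: V⁵⁺ (Z=23), Ti⁴⁺ (Z=22), Sc³⁺ (Z=21), Ca²⁺ (Z=20), K⁺ (Z=19), S²⁻ (Z=16). The strongest nuclear pull (V⁵⁺) gives the smallest ion.
Ordering: V⁵⁺ < Ti⁴⁺ < Sc³⁺ < Ca²⁺ < K⁺ < S²⁻. The 3rd largest is Ca²⁺.

Ca²⁺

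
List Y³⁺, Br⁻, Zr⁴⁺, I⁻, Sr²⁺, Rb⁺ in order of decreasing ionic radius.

I⁻ > Br⁻ > Rb⁺ > Sr²⁺ > Y³⁺ > Zr⁴⁺

Tabulating Z and e⁻: Zr⁴⁺: 36 e⁻, Z=40, Y³⁺: 36 e⁻, Z=39, Sr²⁺: 36 e⁻, Z=38, Rb⁺: 36 e⁻, Z=37, Br⁻: 36 e⁻, Z=35, I⁻: 54 e⁻, Z=53. Zr⁴⁺ < Y³⁺ (both 36 e⁻, Z=40>39); Y³⁺ < Sr²⁺ (isoelectronic, higher Z=39 is smaller); Sr²⁺ < Rb⁺ (both 36 e⁻, Z=38>37); Rb⁺ < Br⁻ (both 36 e⁻, Z=37>35); Br⁻ < I⁻ (same group, 1 shell fewer).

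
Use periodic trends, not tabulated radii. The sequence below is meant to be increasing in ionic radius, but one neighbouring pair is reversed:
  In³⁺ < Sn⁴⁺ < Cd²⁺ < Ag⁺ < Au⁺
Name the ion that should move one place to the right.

Scanning neighbour by neighbour, only In³⁺/Sn⁴⁺ violates a trend: both have 46 electrons but Z(Sn)=50 > Z(In)=49, so Sn⁴⁺ should be the smaller of the two. That makes In³⁺ the one sitting a position early relative to where it belongs.

In³⁺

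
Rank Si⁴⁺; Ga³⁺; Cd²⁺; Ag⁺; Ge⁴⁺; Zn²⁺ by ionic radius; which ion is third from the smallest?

Ga³⁺

First list Z and electron count for each: Si⁴⁺: 10 e⁻, Z=14, Ge⁴⁺: 28 e⁻, Z=32, Ga³⁺: 28 e⁻, Z=31, Zn²⁺: 28 e⁻, Z=30, Cd²⁺: 46 e⁻, Z=48, Ag⁺: 46 e⁻, Z=47. Si⁴⁺ < Ge⁴⁺ (same group, 1 shell fewer); Ge⁴⁺ < Ga³⁺ (both 28 e⁻, Z=32>31); Ga³⁺ < Zn²⁺ (isoelectronic, higher Z=31 is smaller); Zn²⁺ < Cd²⁺ (same group, period 4 vs 5); Cd²⁺ < Ag⁺ (isoelectronic, higher Z=48 is smaller).
Full ascending order: Si⁴⁺ < Ge⁴⁺ < Ga³⁺ < Zn²⁺ < Cd²⁺ < Ag⁺. Counting from the smallest, position 3 is Ga³⁺.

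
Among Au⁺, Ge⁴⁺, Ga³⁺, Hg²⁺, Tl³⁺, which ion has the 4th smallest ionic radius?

Hg²⁺

Electron counts and nuclear charges: Ge⁴⁺ (Z=32, 28 e⁻), Ga³⁺ (Z=31, 28 e⁻), Tl³⁺ (Z=81, 78 e⁻), Hg²⁺ (Z=80, 78 e⁻), Au⁺ (Z=79, 78 e⁻). Ge⁴⁺ < Ga³⁺ (isoelectronic, higher Z=32 is smaller); Ga³⁺ < Tl³⁺ (same group, period 4 vs 6); Tl³⁺ < Hg²⁺ (both 78 e⁻, Z=81>80); Hg²⁺ < Au⁺ (isoelectronic, higher Z=80 is smaller).
That gives Ge⁴⁺ < Ga³⁺ < Tl³⁺ < Hg²⁺ < Au⁺. From the smallest end, number 4 is Hg²⁺.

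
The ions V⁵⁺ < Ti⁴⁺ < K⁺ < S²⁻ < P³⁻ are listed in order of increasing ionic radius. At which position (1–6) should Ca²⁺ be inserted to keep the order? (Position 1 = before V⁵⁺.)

3

Isoelectronic series (18 e⁻ each). Size is set by nuclear charge: more protons means a smaller ion. V⁵⁺ (Z=23), Ti⁴⁺ (Z=22), Ca²⁺ (Z=20), K⁺ (Z=19), S²⁻ (Z=16), P³⁻ (Z=15).
Merged order: V⁵⁺ < Ti⁴⁺ < Ca²⁺ < K⁺ < S²⁻ < P³⁻ — Ca²⁺ is number 3.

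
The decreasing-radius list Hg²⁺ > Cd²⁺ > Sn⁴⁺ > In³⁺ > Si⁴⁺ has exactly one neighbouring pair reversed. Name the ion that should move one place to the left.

In³⁺

Check each adjacent pair. Sn⁴⁺ and In³⁺ are reversed: both have 46 electrons but Z(Sn)=50 > Z(In)=49, so Sn⁴⁺ should be the smaller of the two. No other neighbouring pair contradicts the periodic trends, so In³⁺ is the ion listed too late.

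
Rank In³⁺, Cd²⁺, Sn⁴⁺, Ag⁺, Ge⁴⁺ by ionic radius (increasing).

Tabulating Z and e⁻: Ge⁴⁺ has 28 e⁻ (Z=32), Sn⁴⁺ has 46 e⁻ (Z=50), In³⁺ has 46 e⁻ (Z=49), Cd²⁺ has 46 e⁻ (Z=48), Ag⁺ has 46 e⁻ (Z=47). Ge⁴⁺ < Sn⁴⁺ (same group, 1 shell fewer); Sn⁴⁺ < In³⁺ (both 46 e⁻, Z=50>49); In³⁺ < Cd²⁺ (isoelectronic, higher Z=49 is smaller); Cd²⁺ < Ag⁺ (both 46 e⁻, Z=48>47).

Ge⁴⁺ < Sn⁴⁺ < In³⁺ < Cd²⁺ < Ag⁺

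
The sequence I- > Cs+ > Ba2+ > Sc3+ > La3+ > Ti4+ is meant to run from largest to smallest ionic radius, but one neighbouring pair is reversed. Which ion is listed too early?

Sc3+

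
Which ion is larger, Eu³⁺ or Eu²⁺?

Eu²⁺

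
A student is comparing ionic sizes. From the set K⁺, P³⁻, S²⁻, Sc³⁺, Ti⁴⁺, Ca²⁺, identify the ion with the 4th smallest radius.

These species are isoelectronic with 18 electrons. The only difference is the number of protons: Ti⁴⁺ (Z=22), Sc³⁺ (Z=21), Ca²⁺ (Z=20), K⁺ (Z=19), S²⁻ (Z=16), P³⁻ (Z=15). The strongest nuclear pull (Ti⁴⁺) gives the smallest ion.
Ordering: Ti⁴⁺ < Sc³⁺ < Ca²⁺ < K⁺ < S²⁻ < P³⁻. The 4th smallest is K⁺.

K⁺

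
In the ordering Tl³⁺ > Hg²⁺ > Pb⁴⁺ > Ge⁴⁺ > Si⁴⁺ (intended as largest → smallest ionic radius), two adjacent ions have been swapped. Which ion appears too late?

Hg²⁺

Check each adjacent pair. Tl³⁺ and Hg²⁺ are reversed: both have 78 electrons but Z(Tl)=81 > Z(Hg)=80, so Tl³⁺ should be the smaller of the two. No other neighbouring pair contradicts the periodic trends, so Hg²⁺ is the ion listed too late.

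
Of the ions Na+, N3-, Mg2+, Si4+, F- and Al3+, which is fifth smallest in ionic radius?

F-

Each ion has 10 electrons. The ranking follows nuclear charge in reverse — greater Z gives a smaller radius. Si4+ (Z=14), Al3+ (Z=13), Mg2+ (Z=12), Na+ (Z=11), F- (Z=9), N3- (Z=7).
Full ascending order: Si4+ < Al3+ < Mg2+ < Na+ < F- < N3-. Counting from the smallest, position 5 is F-.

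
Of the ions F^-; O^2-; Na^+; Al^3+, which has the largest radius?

O^2-

These species are isoelectronic with 10 electrons. The only difference is the number of protons: Al^3+ (Z=13), Na^+ (Z=11), F^- (Z=9), O^2- (Z=8). The strongest nuclear pull (Al^3+) gives the smallest ion.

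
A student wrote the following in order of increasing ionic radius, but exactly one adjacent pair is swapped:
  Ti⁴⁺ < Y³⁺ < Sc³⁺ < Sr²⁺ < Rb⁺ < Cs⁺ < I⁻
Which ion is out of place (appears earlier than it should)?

Y³⁺

The pair Y³⁺, Sc³⁺ is the wrong way round — same group and charge — period 4 sits above period 5, so Sc³⁺ is smaller. All other adjacent pairs agree with periodic trends, so Y³⁺ is the misplaced ion.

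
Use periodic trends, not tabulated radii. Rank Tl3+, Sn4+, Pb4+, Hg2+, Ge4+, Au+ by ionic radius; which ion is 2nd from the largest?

Ge4+ has 28 e⁻ (Z=32), Sn4+ has 46 e⁻ (Z=50), Pb4+ has 78 e⁻ (Z=82), Tl3+ has 78 e⁻ (Z=81), Hg2+ has 78 e⁻ (Z=80), Au+ has 78 e⁻ (Z=79). Ge4+ < Sn4+ (same group, period 4 vs 5); Sn4+ < Pb4+ (same group, period 5 vs 6); Pb4+ < Tl3+ (isoelectronic, higher Z=82 is smaller); Tl3+ < Hg2+ (isoelectronic, higher Z=81 is smaller); Hg2+ < Au+ (isoelectronic, higher Z=80 is smaller).
Full ascending order: Ge4+ < Sn4+ < Pb4+ < Tl3+ < Hg2+ < Au+. Counting from the largest, position 2 is Hg2+.

Hg2+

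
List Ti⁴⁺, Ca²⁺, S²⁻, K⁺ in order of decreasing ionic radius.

S²⁻ > K⁺ > Ca²⁺ > Ti⁴⁺

Each ion has 18 electrons. The ranking follows nuclear charge in reverse — greater Z gives a smaller radius. Ti⁴⁺ (Z=22), Ca²⁺ (Z=20), K⁺ (Z=19), S²⁻ (Z=16).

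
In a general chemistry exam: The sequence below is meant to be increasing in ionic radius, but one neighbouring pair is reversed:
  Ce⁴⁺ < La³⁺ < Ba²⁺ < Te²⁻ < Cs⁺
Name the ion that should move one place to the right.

Scanning neighbour by neighbour, only Te²⁻/Cs⁺ violates a trend: Cs⁺ and Te²⁻ share 54 electrons; the higher nuclear charge on Cs (Z=55) contracts it more, so Cs⁺ < Te²⁻. That makes Te²⁻ the one sitting a position early relative to where it belongs.

Te²⁻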